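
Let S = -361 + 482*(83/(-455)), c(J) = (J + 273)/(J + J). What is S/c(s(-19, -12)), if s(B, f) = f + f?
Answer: 3268176/37765 ≈ 86.540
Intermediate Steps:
s(B, f) = 2*f
c(J) = (273 + J)/(2*J) (c(J) = (273 + J)/((2*J)) = (273 + J)*(1/(2*J)) = (273 + J)/(2*J))
S = -204261/455 (S = -361 + 482*(83*(-1/455)) = -361 + 482*(-83/455) = -361 - 40006/455 = -204261/455 ≈ -448.93)
S/c(s(-19, -12)) = -204261*(-48/(273 + 2*(-12)))/455 = -204261*(-48/(273 - 24))/455 = -204261/(455*((1/2)*(-1/24)*249)) = -204261/(455*(-83/16)) = -204261/455*(-16/83) = 3268176/37765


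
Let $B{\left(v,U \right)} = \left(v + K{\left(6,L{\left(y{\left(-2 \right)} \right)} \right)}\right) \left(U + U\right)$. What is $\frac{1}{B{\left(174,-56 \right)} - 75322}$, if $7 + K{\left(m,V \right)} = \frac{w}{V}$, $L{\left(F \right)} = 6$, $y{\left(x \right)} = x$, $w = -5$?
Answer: $- \frac{3}{281798} \approx -1.0646 \cdot 10^{-5}$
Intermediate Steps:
$K{\left(m,V \right)} = -7 - \frac{5}{V}$
$B{\left(v,U \right)} = 2 U \left(- \frac{47}{6} + v\right)$ ($B{\left(v,U \right)} = \left(v - \left(7 + \frac{5}{6}\right)\right) \left(U + U\right) = \left(v - \frac{47}{6}\right) 2 U = \left(- \frac{47}{6} + v\right) 2 U = 2 U \left(- \frac{47}{6} + v\right)$)
$\frac{1}{B{\left(174,-56 \right)} - 75322} = \frac{1}{\frac{1}{3} \left(-56\right) \left(-47 + 6 \cdot 174\right) - 75322} = \frac{1}{\frac{1}{3} \left(-56\right) \left(-47 + 1044\right) - 75322} = \frac{1}{\frac{1}{3} \left(-56\right) 997 - 75322} = \frac{1}{- \frac{55832}{3} - 75322} = \frac{1}{- \frac{281798}{3}} = - \frac{3}{281798}$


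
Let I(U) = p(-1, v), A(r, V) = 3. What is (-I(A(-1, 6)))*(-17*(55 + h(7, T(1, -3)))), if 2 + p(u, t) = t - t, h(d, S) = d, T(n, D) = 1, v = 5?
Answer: -2108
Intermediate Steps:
p(u, t) = -2 (p(u, t) = -2 + (t - t) = -2 + 0 = -2)
I(U) = -2
(-I(A(-1, 6)))*(-17*(55 + h(7, T(1, -3)))) = (-1*(-2))*(-17*(55 + 7)) = 2*(-17*62) = 2*(-1054) = -2108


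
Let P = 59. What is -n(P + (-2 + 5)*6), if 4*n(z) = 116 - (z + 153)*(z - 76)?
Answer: 57/2 ≈ 28.500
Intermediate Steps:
n(z) = 29 - (-76 + z)*(153 + z)/4 (n(z) = (116 - (z + 153)*(z - 76))/4 = (116 - (153 + z)*(-76 + z))/4 = (116 - (-76 + z)*(153 + z))/4 = 29 - (-76 + z)*(153 + z)/4)
-n(P + (-2 + 5)*6) = -(2936 - 77*(59 + (-2 + 5)*6)/4 - (59 + (-2 + 5)*6)²/4) = -(2936 - 77*(59 + 3*6)/4 - (59 + 3*6)²/4) = -(2936 - 77*(59 + 18)/4 - (59 + 18)²/4) = -(2936 - 77/4*77 - ¼*77²) = -(2936 - 5929/4 - ¼*5929) = -(2936 - 5929/4 - 5929/4) = -1*(-57/2) = 57/2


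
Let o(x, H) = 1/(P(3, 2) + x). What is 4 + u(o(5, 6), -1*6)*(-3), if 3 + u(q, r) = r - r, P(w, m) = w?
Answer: 13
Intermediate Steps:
o(x, H) = 1/(3 + x)
u(q, r) = -3 (u(q, r) = -3 + (r - r) = -3 + 0 = -3)
4 + u(o(5, 6), -1*6)*(-3) = 4 - 3*(-3) = 4 + 9 = 13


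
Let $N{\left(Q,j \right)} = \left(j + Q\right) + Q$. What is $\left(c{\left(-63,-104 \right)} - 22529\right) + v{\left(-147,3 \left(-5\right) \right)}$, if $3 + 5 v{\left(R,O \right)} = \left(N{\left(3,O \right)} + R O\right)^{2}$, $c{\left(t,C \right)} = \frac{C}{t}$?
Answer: $\frac{296715904}{315} \approx 9.4196 \cdot 10^{5}$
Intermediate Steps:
$N{\left(Q,j \right)} = j + 2 Q$ ($N{\left(Q,j \right)} = \left(Q + j\right) + Q = j + 2 Q$)
$v{\left(R,O \right)} = - \frac{3}{5} + \frac{\left(6 + O + O R\right)^{2}}{5}$ ($v{\left(R,O \right)} = - \frac{3}{5} + \frac{\left(\left(O + 2 \cdot 3\right) + R O\right)^{2}}{5} = - \frac{3}{5} + \frac{\left(\left(O + 6\right) + O R\right)^{2}}{5} = - \frac{3}{5} + \frac{\left(\left(6 + O\right) + O R\right)^{2}}{5} = - \frac{3}{5} + \frac{\left(6 + O + O R\right)^{2}}{5}$)
$\left(c{\left(-63,-104 \right)} - 22529\right) + v{\left(-147,3 \left(-5\right) \right)} = \left(- \frac{104}{-63} - 22529\right) - \left(\frac{3}{5} - \frac{\left(6 + 3 \left(-5\right) + 3 \left(-5\right) \left(-147\right)\right)^{2}}{5}\right) = \left(\left(-104\right) \left(- \frac{1}{63}\right) - 22529\right) - \left(\frac{3}{5} - \frac{\left(6 - 15 - -2205\right)^{2}}{5}\right) = \left(\frac{104}{63} - 22529\right) - \left(\frac{3}{5} - \frac{\left(6 - 15 + 2205\right)^{2}}{5}\right) = - \frac{1419223}{63} - \left(\frac{3}{5} - \frac{2196^{2}}{5}\right) = - \frac{1419223}{63} + \left(- \frac{3}{5} + \frac{1}{5} \cdot 4822416\right) = - \frac{1419223}{63} + \left(- \frac{3}{5} + \frac{4822416}{5}\right) = - \frac{1419223}{63} + \frac{4822413}{5} = \frac{296715904}{315}$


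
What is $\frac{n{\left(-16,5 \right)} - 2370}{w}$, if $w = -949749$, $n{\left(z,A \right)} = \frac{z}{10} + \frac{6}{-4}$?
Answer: $\frac{23731}{9497490} \approx 0.0024987$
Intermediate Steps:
$n{\left(z,A \right)} = - \frac{3}{2} + \frac{z}{10}$ ($n{\left(z,A \right)} = z \frac{1}{10} + 6 \left(- \frac{1}{4}\right) = \frac{z}{10} - \frac{3}{2} = - \frac{3}{2} + \frac{z}{10}$)
$\frac{n{\left(-16,5 \right)} - 2370}{w} = \frac{\left(- \frac{3}{2} + \frac{1}{10} \left(-16\right)\right) - 2370}{-949749} = \left(\left(- \frac{3}{2} - \frac{8}{5}\right) - 2370\right) \left(- \frac{1}{949749}\right) = \left(- \frac{31}{10} - 2370\right) \left(- \frac{1}{949749}\right) = \left(- \frac{23731}{10}\right) \left(- \frac{1}{949749}\right) = \frac{23731}{9497490}$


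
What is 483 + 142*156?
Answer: 22635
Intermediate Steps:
483 + 142*156 = 483 + 22152 = 22635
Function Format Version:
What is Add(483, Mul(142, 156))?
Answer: 22635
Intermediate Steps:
Add(483, Mul(142, 156)) = Add(483, 22152) = 22635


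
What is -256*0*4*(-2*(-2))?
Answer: 0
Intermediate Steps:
-256*0*4*(-2*(-2)) = -0*4 = -256*0 = 0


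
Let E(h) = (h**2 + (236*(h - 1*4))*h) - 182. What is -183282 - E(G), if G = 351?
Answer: -29050393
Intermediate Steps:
E(h) = -182 + h**2 + h*(-944 + 236*h) (E(h) = (h**2 + (236*(h - 4))*h) - 182 = (h**2 + (236*(-4 + h))*h) - 182 = (h**2 + (-944 + 236*h)*h) - 182 = (h**2 + h*(-944 + 236*h)) - 182 = -182 + h**2 + h*(-944 + 236*h))
-183282 - E(G) = -183282 - (-182 - 944*351 + 237*351**2) = -183282 - (-182 - 331344 + 237*123201) = -183282 - (-182 - 331344 + 29198637) = -183282 - 1*28867111 = -183282 - 28867111 = -29050393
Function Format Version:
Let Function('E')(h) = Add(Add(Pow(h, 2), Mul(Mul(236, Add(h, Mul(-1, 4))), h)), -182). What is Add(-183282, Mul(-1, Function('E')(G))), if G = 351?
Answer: -29050393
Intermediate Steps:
Function('E')(h) = Add(-182, Pow(h, 2), Mul(h, Add(-944, Mul(236, h)))) (Function('E')(h) = Add(Add(Pow(h, 2), Mul(Mul(236, Add(h, -4)), h)), -182) = Add(Add(Pow(h, 2), Mul(Mul(236, Add(-4, h)), h)), -182) = Add(Add(Pow(h, 2), Mul(Add(-944, Mul(236, h)), h)), -182) = Add(Add(Pow(h, 2), Mul(h, Add(-944, Mul(236, h)))), -182) = Add(-182, Pow(h, 2), Mul(h, Add(-944, Mul(236, h)))))
Add(-183282, Mul(-1, Function('E')(G))) = Add(-183282, Mul(-1, Add(-182, Mul(-944, 351), Mul(237, Pow(351, 2))))) = Add(-183282, Mul(-1, Add(-182, -331344, Mul(237, 123201)))) = Add(-183282, Mul(-1, Add(-182, -331344, 29198637))) = Add(-183282, Mul(-1, 28867111)) = Add(-183282, -28867111) = -29050393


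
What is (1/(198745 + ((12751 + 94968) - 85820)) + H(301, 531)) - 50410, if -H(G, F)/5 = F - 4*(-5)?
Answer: -11730538259/220644 ≈ -53165.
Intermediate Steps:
H(G, F) = -100 - 5*F (H(G, F) = -5*(F - 4*(-5)) = -5*(F + 20) = -5*(20 + F) = -100 - 5*F)
(1/(198745 + ((12751 + 94968) - 85820)) + H(301, 531)) - 50410 = (1/(198745 + ((12751 + 94968) - 85820)) + (-100 - 5*531)) - 50410 = (1/(198745 + (107719 - 85820)) + (-100 - 2655)) - 50410 = (1/(198745 + 21899) - 2755) - 50410 = (1/220644 - 2755) - 50410 = -607874219/220644 - 50410 = -11730538259/220644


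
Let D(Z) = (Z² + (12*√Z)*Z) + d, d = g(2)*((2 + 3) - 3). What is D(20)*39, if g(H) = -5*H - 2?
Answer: 14664 + 18720*√5 ≈ 56523.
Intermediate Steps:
g(H) = -2 - 5*H
d = -24 (d = (-2 - 5*2)*((2 + 3) - 3) = (-2 - 10)*(5 - 3) = -12*2 = -24)
D(Z) = -24 + Z² + 12*Z^(3/2) (D(Z) = (Z² + (12*√Z)*Z) - 24 = (Z² + 12*Z^(3/2)) - 24 = -24 + Z² + 12*Z^(3/2))
D(20)*39 = (-24 + 20² + 12*20^(3/2))*39 = (-24 + 400 + 12*(40*√5))*39 = (-24 + 400 + 480*√5)*39 = (376 + 480*√5)*39 = 14664 + 18720*√5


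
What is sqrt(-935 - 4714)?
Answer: I*sqrt(5649) ≈ 75.16*I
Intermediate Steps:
sqrt(-935 - 4714) = sqrt(-5649) = I*sqrt(5649)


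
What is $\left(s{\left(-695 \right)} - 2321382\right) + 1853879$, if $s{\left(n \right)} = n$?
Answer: $-468198$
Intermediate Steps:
$\left(s{\left(-695 \right)} - 2321382\right) + 1853879 = \left(-695 - 2321382\right) + 1853879 = -2322077 + 1853879 = -468198$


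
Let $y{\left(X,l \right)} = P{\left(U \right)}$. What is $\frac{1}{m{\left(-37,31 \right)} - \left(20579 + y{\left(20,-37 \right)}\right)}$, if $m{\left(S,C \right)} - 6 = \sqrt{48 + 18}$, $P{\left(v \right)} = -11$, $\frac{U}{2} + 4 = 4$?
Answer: $- \frac{3427}{70465963} - \frac{\sqrt{66}}{422795778} \approx -4.8653 \cdot 10^{-5}$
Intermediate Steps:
$U = 0$ ($U = -8 + 2 \cdot 4 = -8 + 8 = 0$)
$y{\left(X,l \right)} = -11$
$m{\left(S,C \right)} = 6 + \sqrt{66}$ ($m{\left(S,C \right)} = 6 + \sqrt{48 + 18} = 6 + \sqrt{66}$)
$\frac{1}{m{\left(-37,31 \right)} - \left(20579 + y{\left(20,-37 \right)}\right)} = \frac{1}{\left(6 + \sqrt{66}\right) - 20568} = \frac{1}{-20562 + \sqrt{66}}$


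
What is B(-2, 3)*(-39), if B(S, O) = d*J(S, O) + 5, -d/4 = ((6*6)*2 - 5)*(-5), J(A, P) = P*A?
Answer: 313365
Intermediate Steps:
J(A, P) = A*P
d = 1340 (d = -4*((6*6)*2 - 5)*(-5) = -4*(36*2 - 5)*(-5) = -4*(72 - 5)*(-5) = -268*(-5) = -4*(-335) = 1340)
B(S, O) = 5 + 1340*O*S (B(S, O) = 1340*(S*O) + 5 = 1340*(O*S) + 5 = 1340*O*S + 5 = 5 + 1340*O*S)
B(-2, 3)*(-39) = (5 + 1340*3*(-2))*(-39) = (5 - 8040)*(-39) = -8035*(-39) = 313365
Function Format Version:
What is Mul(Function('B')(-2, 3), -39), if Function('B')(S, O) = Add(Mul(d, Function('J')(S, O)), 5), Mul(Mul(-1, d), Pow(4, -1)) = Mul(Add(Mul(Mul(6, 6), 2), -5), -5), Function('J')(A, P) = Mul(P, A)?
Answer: 313365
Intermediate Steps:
Function('J')(A, P) = Mul(A, P)
d = 1340 (d = Mul(-4, Mul(Add(Mul(Mul(6, 6), 2), -5), -5)) = Mul(-4, Mul(Add(Mul(36, 2), -5), -5)) = Mul(-4, Mul(Add(72, -5), -5)) = Mul(-4, Mul(67, -5)) = Mul(-4, -335) = 1340)
Function('B')(S, O) = Add(5, Mul(1340, O, S)) (Function('B')(S, O) = Add(Mul(1340, Mul(S, O)), 5) = Add(Mul(1340, Mul(O, S)), 5) = Add(Mul(1340, O, S), 5) = Add(5, Mul(1340, O, S)))
Mul(Function('B')(-2, 3), -39) = Mul(Add(5, Mul(1340, 3, -2)), -39) = Mul(Add(5, -8040), -39) = Mul(-8035, -39) = 313365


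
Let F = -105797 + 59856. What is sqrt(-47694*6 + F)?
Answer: I*sqrt(332105) ≈ 576.29*I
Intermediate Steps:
F = -45941
sqrt(-47694*6 + F) = sqrt(-47694*6 - 45941) = sqrt(-286164 - 45941) = sqrt(-332105) = I*sqrt(332105)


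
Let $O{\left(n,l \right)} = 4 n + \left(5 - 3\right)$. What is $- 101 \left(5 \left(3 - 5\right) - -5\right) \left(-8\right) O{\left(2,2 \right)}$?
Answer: $-40400$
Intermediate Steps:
$O{\left(n,l \right)} = 2 + 4 n$ ($O{\left(n,l \right)} = 4 n + 2 = 2 + 4 n$)
$- 101 \left(5 \left(3 - 5\right) - -5\right) \left(-8\right) O{\left(2,2 \right)} = - 101 \left(5 \left(3 - 5\right) - -5\right) \left(-8\right) \left(2 + 4 \cdot 2\right) = - 101 \left(5 \left(-2\right) + 5\right) \left(-8\right) \left(2 + 8\right) = - 101 \left(-10 + 5\right) \left(-8\right) 10 = - 101 \left(-5\right) \left(-8\right) 10 = - 101 \cdot 40 \cdot 10 = \left(-101\right) 400 = -40400$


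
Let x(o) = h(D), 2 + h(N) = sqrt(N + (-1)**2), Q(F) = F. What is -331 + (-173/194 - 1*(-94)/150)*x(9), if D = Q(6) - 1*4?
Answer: -2404168/7275 - 3857*sqrt(3)/14550 ≈ -330.93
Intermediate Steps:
D = 2 (D = 6 - 1*4 = 6 - 4 = 2)
h(N) = -2 + sqrt(1 + N) (h(N) = -2 + sqrt(N + (-1)**2) = -2 + sqrt(N + 1) = -2 + sqrt(1 + N))
x(o) = -2 + sqrt(3) (x(o) = -2 + sqrt(1 + 2) = -2 + sqrt(3))
-331 + (-173/194 - 1*(-94)/150)*x(9) = -331 + (-173/194 - 1*(-94)/150)*(-2 + sqrt(3)) = -331 + (-173*1/194 + 94*(1/150))*(-2 + sqrt(3)) = -331 + (-173/194 + 47/75)*(-2 + sqrt(3)) = -331 - 3857*(-2 + sqrt(3))/14550 = -331 + (3857/7275 - 3857*sqrt(3)/14550) = -2404168/7275 - 3857*sqrt(3)/14550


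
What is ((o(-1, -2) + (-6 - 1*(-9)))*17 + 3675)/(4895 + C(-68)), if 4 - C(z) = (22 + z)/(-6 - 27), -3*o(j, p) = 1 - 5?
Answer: 123706/161621 ≈ 0.76541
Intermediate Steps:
o(j, p) = 4/3 (o(j, p) = -(1 - 5)/3 = -⅓*(-4) = 4/3)
C(z) = 14/3 + z/33 (C(z) = 4 - (22 + z)/(-6 - 27) = 4 - (22 + z)/(-33) = 4 - (22 + z)*(-1)/33 = 4 - (-⅔ - z/33) = 4 + (⅔ + z/33) = 14/3 + z/33)
((o(-1, -2) + (-6 - 1*(-9)))*17 + 3675)/(4895 + C(-68)) = ((4/3 + (-6 - 1*(-9)))*17 + 3675)/(4895 + (14/3 + (1/33)*(-68))) = ((4/3 + (-6 + 9))*17 + 3675)/(4895 + (14/3 - 68/33)) = ((4/3 + 3)*17 + 3675)/(4895 + 86/33) = ((13/3)*17 + 3675)/(161621/33) = (221/3 + 3675)*(33/161621) = (11246/3)*(33/161621) = 123706/161621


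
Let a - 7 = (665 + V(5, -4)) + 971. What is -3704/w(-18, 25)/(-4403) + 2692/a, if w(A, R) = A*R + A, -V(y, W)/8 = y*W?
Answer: 461705638/309605751 ≈ 1.4913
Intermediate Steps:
V(y, W) = -8*W*y (V(y, W) = -8*y*W = -8*W*y)
w(A, R) = A + A*R
a = 1803 (a = 7 + ((665 - 8*(-4)*5) + 971) = 7 + ((665 + 160) + 971) = 7 + (825 + 971) = 7 + 1796 = 1803)
-3704/w(-18, 25)/(-4403) + 2692/a = -3704*(-1/(18*(1 + 25)))/(-4403) + 2692/1803 = -3704/((-18*26))*(-1/4403) + 2692*(1/1803) = -3704/(-468)*(-1/4403) + 2692/1803 = -3704*(-1/468)*(-1/4403) + 2692/1803 = (926/117)*(-1/4403) + 2692/1803 = -926/515151 + 2692/1803 = 461705638/309605751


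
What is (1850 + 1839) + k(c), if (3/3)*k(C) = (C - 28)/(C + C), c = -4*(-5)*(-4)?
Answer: 147587/40 ≈ 3689.7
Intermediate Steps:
c = -80 (c = 20*(-4) = -80)
k(C) = (-28 + C)/(2*C) (k(C) = (C - 28)/(C + C) = (-28 + C)/((2*C)) = (-28 + C)*(1/(2*C)) = (-28 + C)/(2*C))
(1850 + 1839) + k(c) = (1850 + 1839) + (½)*(-28 - 80)/(-80) = 3689 + (½)*(-1/80)*(-108) = 3689 + 27/40 = 147587/40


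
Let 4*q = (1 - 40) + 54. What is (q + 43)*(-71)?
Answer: -13277/4 ≈ -3319.3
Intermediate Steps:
q = 15/4 (q = ((1 - 40) + 54)/4 = (-39 + 54)/4 = (¼)*15 = 15/4 ≈ 3.7500)
(q + 43)*(-71) = (15/4 + 43)*(-71) = (187/4)*(-71) = -13277/4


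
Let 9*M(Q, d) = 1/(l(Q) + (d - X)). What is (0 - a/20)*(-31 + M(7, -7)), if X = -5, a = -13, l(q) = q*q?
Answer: -42614/2115 ≈ -20.148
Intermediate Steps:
l(q) = q**2
M(Q, d) = 1/(9*(5 + d + Q**2)) (M(Q, d) = 1/(9*(Q**2 + (d - 1*(-5)))) = 1/(9*(Q**2 + (d + 5))) = 1/(9*(Q**2 + (5 + d))) = 1/(9*(5 + d + Q**2)))
(0 - a/20)*(-31 + M(7, -7)) = (0 - (-13)/20)*(-31 + 1/(9*(5 - 7 + 7**2))) = (0 - (-13)/20)*(-31 + 1/(9*(5 - 7 + 49))) = (0 - 1*(-13/20))*(-31 + (1/9)/47) = (0 + 13/20)*(-31 + (1/9)*(1/47)) = 13*(-31 + 1/423)/20 = (13/20)*(-13112/423) = -42614/2115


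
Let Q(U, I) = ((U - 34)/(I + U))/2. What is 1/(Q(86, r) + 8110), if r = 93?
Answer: 179/1451716 ≈ 0.00012330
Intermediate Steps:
Q(U, I) = (-34 + U)/(2*(I + U)) (Q(U, I) = ((-34 + U)/(I + U))*(½) = (-34 + U)/(2*(I + U)))
1/(Q(86, r) + 8110) = 1/((-17 + (½)*86)/(93 + 86) + 8110) = 1/((-17 + 43)/179 + 8110) = 1/((1/179)*26 + 8110) = 1/(26/179 + 8110) = 1/(1451716/179) = 179/1451716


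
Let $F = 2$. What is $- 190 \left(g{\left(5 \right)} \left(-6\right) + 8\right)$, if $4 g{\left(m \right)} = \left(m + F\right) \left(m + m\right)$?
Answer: $18430$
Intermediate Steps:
$g{\left(m \right)} = \frac{m \left(2 + m\right)}{2}$ ($g{\left(m \right)} = \frac{\left(m + 2\right) \left(m + m\right)}{4} = \frac{\left(2 + m\right) 2 m}{4} = \frac{2 m \left(2 + m\right)}{4} = \frac{m \left(2 + m\right)}{2}$)
$- 190 \left(g{\left(5 \right)} \left(-6\right) + 8\right) = - 190 \left(\frac{1}{2} \cdot 5 \left(2 + 5\right) \left(-6\right) + 8\right) = - 190 \left(\frac{1}{2} \cdot 5 \cdot 7 \left(-6\right) + 8\right) = - 190 \left(\frac{35}{2} \left(-6\right) + 8\right) = - 190 \left(-105 + 8\right) = \left(-190\right) \left(-97\right) = 18430$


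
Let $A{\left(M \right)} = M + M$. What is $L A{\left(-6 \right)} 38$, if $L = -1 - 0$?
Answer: $456$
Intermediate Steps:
$L = -1$ ($L = -1 + 0 = -1$)
$A{\left(M \right)} = 2 M$
$L A{\left(-6 \right)} 38 = - 2 \left(-6\right) 38 = \left(-1\right) \left(-12\right) 38 = 12 \cdot 38 = 456$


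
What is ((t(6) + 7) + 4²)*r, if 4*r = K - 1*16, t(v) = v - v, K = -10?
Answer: -299/2 ≈ -149.50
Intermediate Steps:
t(v) = 0
r = -13/2 (r = (-10 - 1*16)/4 = (-10 - 16)/4 = (¼)*(-26) = -13/2 ≈ -6.5000)
((t(6) + 7) + 4²)*r = ((0 + 7) + 4²)*(-13/2) = (7 + 16)*(-13/2) = 23*(-13/2) = -299/2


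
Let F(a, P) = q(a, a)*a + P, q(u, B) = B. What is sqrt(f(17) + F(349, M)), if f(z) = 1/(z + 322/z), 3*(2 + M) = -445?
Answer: sqrt(408732830259)/1833 ≈ 348.78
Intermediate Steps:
M = -451/3 (M = -2 + (1/3)*(-445) = -2 - 445/3 = -451/3 ≈ -150.33)
F(a, P) = P + a**2 (F(a, P) = a*a + P = a**2 + P = P + a**2)
sqrt(f(17) + F(349, M)) = sqrt(17/(322 + 17**2) + (-451/3 + 349**2)) = sqrt(17/(322 + 289) + (-451/3 + 121801)) = sqrt(17/611 + 364952/3) = sqrt(222985723/1833) = sqrt(408732830259)/1833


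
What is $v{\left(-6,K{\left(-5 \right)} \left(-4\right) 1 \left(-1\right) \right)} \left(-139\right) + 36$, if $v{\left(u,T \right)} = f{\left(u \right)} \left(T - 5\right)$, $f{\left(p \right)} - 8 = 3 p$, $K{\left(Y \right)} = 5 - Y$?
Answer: $48686$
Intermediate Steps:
$f{\left(p \right)} = 8 + 3 p$
$v{\left(u,T \right)} = \left(-5 + T\right) \left(8 + 3 u\right)$ ($v{\left(u,T \right)} = \left(8 + 3 u\right) \left(T - 5\right) = \left(8 + 3 u\right) \left(-5 + T\right) = \left(-5 + T\right) \left(8 + 3 u\right)$)
$v{\left(-6,K{\left(-5 \right)} \left(-4\right) 1 \left(-1\right) \right)} \left(-139\right) + 36 = \left(-5 + \left(5 - -5\right) \left(-4\right) 1 \left(-1\right)\right) \left(8 + 3 \left(-6\right)\right) \left(-139\right) + 36 = \left(-5 + \left(5 + 5\right) \left(-4\right) 1 \left(-1\right)\right) \left(8 - 18\right) \left(-139\right) + 36 = \left(-5 + 10 \left(-4\right) 1 \left(-1\right)\right) \left(-10\right) \left(-139\right) + 36 = \left(-5 + \left(-40\right) 1 \left(-1\right)\right) \left(-10\right) \left(-139\right) + 36 = \left(-5 - -40\right) \left(-10\right) \left(-139\right) + 36 = \left(-5 + 40\right) \left(-10\right) \left(-139\right) + 36 = 35 \left(-10\right) \left(-139\right) + 36 = \left(-350\right) \left(-139\right) + 36 = 48650 + 36 = 48686$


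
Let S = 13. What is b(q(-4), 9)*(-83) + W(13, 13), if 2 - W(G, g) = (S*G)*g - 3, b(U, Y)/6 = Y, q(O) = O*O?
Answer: -6674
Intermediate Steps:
q(O) = O²
b(U, Y) = 6*Y
W(G, g) = 5 - 13*G*g (W(G, g) = 2 - ((13*G)*g - 3) = 2 - (13*G*g - 3) = 2 - (-3 + 13*G*g) = 2 + (3 - 13*G*g) = 5 - 13*G*g)
b(q(-4), 9)*(-83) + W(13, 13) = (6*9)*(-83) + (5 - 13*13*13) = 54*(-83) + (5 - 2197) = -4482 - 2192 = -6674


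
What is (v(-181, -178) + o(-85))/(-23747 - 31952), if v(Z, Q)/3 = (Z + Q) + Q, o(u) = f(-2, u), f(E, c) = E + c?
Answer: 1698/55699 ≈ 0.030485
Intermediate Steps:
o(u) = -2 + u
v(Z, Q) = 3*Z + 6*Q (v(Z, Q) = 3*((Z + Q) + Q) = 3*((Q + Z) + Q) = 3*(Z + 2*Q) = 3*Z + 6*Q)
(v(-181, -178) + o(-85))/(-23747 - 31952) = ((3*(-181) + 6*(-178)) + (-2 - 85))/(-23747 - 31952) = ((-543 - 1068) - 87)/(-55699) = (-1611 - 87)*(-1/55699) = -1698*(-1/55699) = 1698/55699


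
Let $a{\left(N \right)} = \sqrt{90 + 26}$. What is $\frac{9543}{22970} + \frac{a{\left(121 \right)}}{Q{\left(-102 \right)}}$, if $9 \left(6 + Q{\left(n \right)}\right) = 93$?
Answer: $\frac{9543}{22970} + \frac{6 \sqrt{29}}{13} \approx 2.9009$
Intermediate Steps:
$a{\left(N \right)} = 2 \sqrt{29}$ ($a{\left(N \right)} = \sqrt{116} = 2 \sqrt{29}$)
$Q{\left(n \right)} = \frac{13}{3}$ ($Q{\left(n \right)} = -6 + \frac{1}{9} \cdot 93 = -6 + \frac{31}{3} = \frac{13}{3}$)
$\frac{9543}{22970} + \frac{a{\left(121 \right)}}{Q{\left(-102 \right)}} = \frac{9543}{22970} + \frac{2 \sqrt{29}}{\frac{13}{3}} = 9543 \cdot \frac{1}{22970} + 2 \sqrt{29} \cdot \frac{3}{13} = \frac{9543}{22970} + \frac{6 \sqrt{29}}{13}$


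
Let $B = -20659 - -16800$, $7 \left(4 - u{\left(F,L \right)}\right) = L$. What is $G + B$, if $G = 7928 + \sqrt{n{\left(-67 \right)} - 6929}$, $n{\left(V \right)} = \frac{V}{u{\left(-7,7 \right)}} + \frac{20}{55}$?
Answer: $4069 + \frac{i \sqrt{7569606}}{33} \approx 4069.0 + 83.372 i$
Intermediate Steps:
$u{\left(F,L \right)} = 4 - \frac{L}{7}$
$B = -3859$ ($B = -20659 + 16800 = -3859$)
$n{\left(V \right)} = \frac{4}{11} + \frac{V}{3}$ ($n{\left(V \right)} = \frac{V}{4 - 1} + \frac{20}{55} = \frac{V}{4 - 1} + 20 \cdot \frac{1}{55} = \frac{V}{3} + \frac{4}{11} = \frac{4}{11} + \frac{V}{3}$)
$G = 7928 + \frac{i \sqrt{7569606}}{33}$ ($G = 7928 + \sqrt{\left(\frac{4}{11} + \frac{1}{3} \left(-67\right)\right) - 6929} = 7928 + \sqrt{\left(\frac{4}{11} - \frac{67}{3}\right) - 6929} = 7928 + \sqrt{- \frac{725}{33} - 6929} = 7928 + \sqrt{- \frac{229382}{33}} = 7928 + \frac{i \sqrt{7569606}}{33} \approx 7928.0 + 83.372 i$)
$G + B = \left(7928 + \frac{i \sqrt{7569606}}{33}\right) - 3859 = 4069 + \frac{i \sqrt{7569606}}{33}$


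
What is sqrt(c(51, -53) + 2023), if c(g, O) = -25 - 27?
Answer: 3*sqrt(219) ≈ 44.396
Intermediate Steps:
c(g, O) = -52
sqrt(c(51, -53) + 2023) = sqrt(-52 + 2023) = sqrt(1971) = 3*sqrt(219)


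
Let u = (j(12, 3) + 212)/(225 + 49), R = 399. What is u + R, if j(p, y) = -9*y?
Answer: 109511/274 ≈ 399.68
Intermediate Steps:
u = 185/274 (u = (-9*3 + 212)/(225 + 49) = (-27 + 212)/274 = 185*(1/274) = 185/274 ≈ 0.67518)
u + R = 185/274 + 399 = 109511/274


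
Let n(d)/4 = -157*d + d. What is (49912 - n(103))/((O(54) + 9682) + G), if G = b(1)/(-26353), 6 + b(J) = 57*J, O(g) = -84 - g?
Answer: 3009090952/251512981 ≈ 11.964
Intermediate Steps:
b(J) = -6 + 57*J
G = -51/26353 (G = (-6 + 57*1)/(-26353) = (-6 + 57)*(-1/26353) = 51*(-1/26353) = -51/26353 ≈ -0.0019353)
n(d) = -624*d (n(d) = 4*(-157*d + d) = 4*(-156*d) = -624*d)
(49912 - n(103))/((O(54) + 9682) + G) = (49912 - (-624)*103)/(((-84 - 1*54) + 9682) - 51/26353) = (49912 - 1*(-64272))/(((-84 - 54) + 9682) - 51/26353) = (49912 + 64272)/((-138 + 9682) - 51/26353) = 114184/(9544 - 51/26353) = 114184/(251512981/26353) = 114184*(26353/251512981) = 3009090952/251512981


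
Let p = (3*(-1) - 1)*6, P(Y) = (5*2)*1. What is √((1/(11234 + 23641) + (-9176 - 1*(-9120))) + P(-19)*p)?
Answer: I*√1600064845/2325 ≈ 17.205*I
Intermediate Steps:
P(Y) = 10 (P(Y) = 10*1 = 10)
p = -24 (p = (-3 - 1)*6 = -4*6 = -24)
√((1/(11234 + 23641) + (-9176 - 1*(-9120))) + P(-19)*p) = √((1/(11234 + 23641) + (-9176 - 1*(-9120))) + 10*(-24)) = √((1/34875 + (-9176 + 9120)) - 240) = √((1/34875 - 56) - 240) = √(-1952999/34875 - 240) = √(-10322999/34875) = I*√1600064845/2325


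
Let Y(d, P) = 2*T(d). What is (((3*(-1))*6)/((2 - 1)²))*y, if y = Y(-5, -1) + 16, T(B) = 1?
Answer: -324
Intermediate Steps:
Y(d, P) = 2 (Y(d, P) = 2*1 = 2)
y = 18 (y = 2 + 16 = 18)
(((3*(-1))*6)/((2 - 1)²))*y = (((3*(-1))*6)/((2 - 1)²))*18 = ((-3*6)/(1²))*18 = -18/1*18 = -18*1*18 = -18*18 = -324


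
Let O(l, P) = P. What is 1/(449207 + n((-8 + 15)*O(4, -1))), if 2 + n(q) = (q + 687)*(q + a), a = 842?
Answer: 1/1017005 ≈ 9.8328e-7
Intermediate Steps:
n(q) = -2 + (687 + q)*(842 + q) (n(q) = -2 + (q + 687)*(q + 842) = -2 + (687 + q)*(842 + q))
1/(449207 + n((-8 + 15)*O(4, -1))) = 1/(449207 + (578452 + ((-8 + 15)*(-1))**2 + 1529*((-8 + 15)*(-1)))) = 1/(449207 + (578452 + (7*(-1))**2 + 1529*(7*(-1)))) = 1/(449207 + (578452 + (-7)**2 + 1529*(-7))) = 1/(449207 + (578452 + 49 - 10703)) = 1/(449207 + 567798) = 1/1017005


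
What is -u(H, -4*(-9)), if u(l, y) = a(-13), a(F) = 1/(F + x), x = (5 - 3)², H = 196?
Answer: ⅑ ≈ 0.11111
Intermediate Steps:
x = 4 (x = 2² = 4)
a(F) = 1/(4 + F) (a(F) = 1/(F + 4) = 1/(4 + F))
u(l, y) = -⅑ (u(l, y) = 1/(4 - 13) = 1/(-9) = -⅑)
-u(H, -4*(-9)) = -1*(-⅑) = ⅑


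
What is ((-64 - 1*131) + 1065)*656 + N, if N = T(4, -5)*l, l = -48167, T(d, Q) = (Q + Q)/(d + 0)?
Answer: 1382275/2 ≈ 6.9114e+5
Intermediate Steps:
T(d, Q) = 2*Q/d (T(d, Q) = (2*Q)/d = 2*Q/d)
N = 240835/2 (N = (2*(-5)/4)*(-48167) = (2*(-5)*(1/4))*(-48167) = -5/2*(-48167) = 240835/2 ≈ 1.2042e+5)
((-64 - 1*131) + 1065)*656 + N = ((-64 - 1*131) + 1065)*656 + 240835/2 = ((-64 - 131) + 1065)*656 + 240835/2 = (-195 + 1065)*656 + 240835/2 = 870*656 + 240835/2 = 570720 + 240835/2 = 1382275/2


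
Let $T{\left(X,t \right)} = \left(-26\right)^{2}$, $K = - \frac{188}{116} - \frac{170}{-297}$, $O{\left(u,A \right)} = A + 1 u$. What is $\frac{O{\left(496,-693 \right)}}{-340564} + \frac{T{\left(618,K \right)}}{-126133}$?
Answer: $- \frac{4191287}{876660388} \approx -0.004781$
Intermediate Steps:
$O{\left(u,A \right)} = A + u$
$K = - \frac{9029}{8613}$ ($K = \left(-188\right) \frac{1}{116} - - \frac{170}{297} = - \frac{47}{29} + \frac{170}{297} = - \frac{9029}{8613} \approx -1.0483$)
$T{\left(X,t \right)} = 676$
$\frac{O{\left(496,-693 \right)}}{-340564} + \frac{T{\left(618,K \right)}}{-126133} = \frac{-693 + 496}{-340564} + \frac{676}{-126133} = \left(-197\right) \left(- \frac{1}{340564}\right) + 676 \left(- \frac{1}{126133}\right) = \frac{197}{340564} - \frac{676}{126133} = - \frac{4191287}{876660388}$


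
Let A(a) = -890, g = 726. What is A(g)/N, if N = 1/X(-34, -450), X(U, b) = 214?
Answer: -190460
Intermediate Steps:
N = 1/214 ≈ 0.0046729
A(g)/N = -890/1/214 = -890*214 = -190460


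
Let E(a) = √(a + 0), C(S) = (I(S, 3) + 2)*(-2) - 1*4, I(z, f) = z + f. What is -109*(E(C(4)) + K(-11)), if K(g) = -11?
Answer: 1199 - 109*I*√22 ≈ 1199.0 - 511.26*I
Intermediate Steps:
I(z, f) = f + z
C(S) = -14 - 2*S (C(S) = ((3 + S) + 2)*(-2) - 1*4 = (5 + S)*(-2) - 4 = (-10 - 2*S) - 4 = -14 - 2*S)
E(a) = √a
-109*(E(C(4)) + K(-11)) = -109*(√(-14 - 2*4) - 11) = -109*(√(-14 - 8) - 11) = -109*(√(-22) - 11) = -109*(I*√22 - 11) = -109*(-11 + I*√22) = 1199 - 109*I*√22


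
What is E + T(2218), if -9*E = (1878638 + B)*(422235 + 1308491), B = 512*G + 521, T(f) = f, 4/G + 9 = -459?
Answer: -380519304246512/1053 ≈ -3.6137e+11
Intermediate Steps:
G = -1/117 (G = 4/(-9 - 459) = 4/(-468) = 4*(-1/468) = -1/117 ≈ -0.0085470)
B = 60445/117 (B = 512*(-1/117) + 521 = -512/117 + 521 = 60445/117 ≈ 516.62)
E = -380519306582066/1053 (E = -(1878638 + 60445/117)*(422235 + 1308491)/9 = -219861091*1730726/1053 = -1/9*380519306582066/117 = -380519306582066/1053 ≈ -3.6137e+11)
E + T(2218) = -380519306582066/1053 + 2218 = -380519304246512/1053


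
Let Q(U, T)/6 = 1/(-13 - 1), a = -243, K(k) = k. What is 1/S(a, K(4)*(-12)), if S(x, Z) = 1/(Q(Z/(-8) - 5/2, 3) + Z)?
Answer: -339/7 ≈ -48.429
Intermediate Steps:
Q(U, T) = -3/7 (Q(U, T) = 6/(-13 - 1) = 6/(-14) = 6*(-1/14) = -3/7)
S(x, Z) = 1/(-3/7 + Z)
1/S(a, K(4)*(-12)) = 1/(7/(-3 + 7*(4*(-12)))) = 1/(7/(-3 + 7*(-48))) = 1/(7/(-3 - 336)) = 1/(7/(-339)) = 1/(7*(-1/339)) = 1/(-7/339) = -339/7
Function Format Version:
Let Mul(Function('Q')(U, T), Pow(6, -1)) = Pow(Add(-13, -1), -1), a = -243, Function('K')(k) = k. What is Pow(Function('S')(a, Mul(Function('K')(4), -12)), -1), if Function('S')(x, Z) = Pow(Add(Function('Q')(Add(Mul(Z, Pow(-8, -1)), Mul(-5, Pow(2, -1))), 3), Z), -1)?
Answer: Rational(-339, 7) ≈ -48.429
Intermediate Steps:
Function('Q')(U, T) = Rational(-3, 7) (Function('Q')(U, T) = Mul(6, Pow(Add(-13, -1), -1)) = Mul(6, Pow(-14, -1)) = Mul(6, Rational(-1, 14)) = Rational(-3, 7))
Function('S')(x, Z) = Pow(Add(Rational(-3, 7), Z), -1)
Pow(Function('S')(a, Mul(Function('K')(4), -12)), -1) = Pow(Mul(7, Pow(Add(-3, Mul(7, Mul(4, -12))), -1)), -1) = Pow(Mul(7, Pow(Add(-3, Mul(7, -48)), -1)), -1) = Pow(Mul(7, Pow(Add(-3, -336), -1)), -1) = Pow(Mul(7, Pow(-339, -1)), -1) = Pow(Mul(7, Rational(-1, 339)), -1) = Pow(Rational(-7, 339), -1) = Rational(-339, 7)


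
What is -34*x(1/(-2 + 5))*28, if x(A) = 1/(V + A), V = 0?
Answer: -2856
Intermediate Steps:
x(A) = 1/A (x(A) = 1/(0 + A) = 1/A)
-34*x(1/(-2 + 5))*28 = -34/(1/(-2 + 5))*28 = -34/(1/3)*28 = -34/⅓*28 = -34*3*28 = -102*28 = -2856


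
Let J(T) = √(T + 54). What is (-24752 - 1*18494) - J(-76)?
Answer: -43246 - I*√22 ≈ -43246.0 - 4.6904*I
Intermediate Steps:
J(T) = √(54 + T)
(-24752 - 1*18494) - J(-76) = (-24752 - 1*18494) - √(54 - 76) = (-24752 - 18494) - √(-22) = -43246 - I*√22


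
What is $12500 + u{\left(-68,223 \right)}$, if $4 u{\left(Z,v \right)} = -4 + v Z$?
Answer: $8708$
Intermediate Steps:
$u{\left(Z,v \right)} = -1 + \frac{Z v}{4}$ ($u{\left(Z,v \right)} = \frac{-4 + v Z}{4} = \frac{-4 + Z v}{4} = -1 + \frac{Z v}{4}$)
$12500 + u{\left(-68,223 \right)} = 12500 + \left(-1 + \frac{1}{4} \left(-68\right) 223\right) = 12500 - 3792 = 8708$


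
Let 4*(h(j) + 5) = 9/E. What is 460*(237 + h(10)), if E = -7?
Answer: 746005/7 ≈ 1.0657e+5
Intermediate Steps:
h(j) = -149/28 (h(j) = -5 + (9/(-7))/4 = -5 + (9*(-1/7))/4 = -5 + (1/4)*(-9/7) = -5 - 9/28 = -149/28)
460*(237 + h(10)) = 460*(237 - 149/28) = 460*(6487/28) = 746005/7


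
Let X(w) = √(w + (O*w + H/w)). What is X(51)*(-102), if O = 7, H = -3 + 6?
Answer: -6*√117929 ≈ -2060.4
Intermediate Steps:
H = 3
X(w) = √(3/w + 8*w) (X(w) = √(w + (7*w + 3/w)) = √(w + (3/w + 7*w)) = √(3/w + 8*w))
X(51)*(-102) = √(3/51 + 8*51)*(-102) = √(3*(1/51) + 408)*(-102) = √(1/17 + 408)*(-102) = √(6937/17)*(-102) = (√117929/17)*(-102) = -6*√117929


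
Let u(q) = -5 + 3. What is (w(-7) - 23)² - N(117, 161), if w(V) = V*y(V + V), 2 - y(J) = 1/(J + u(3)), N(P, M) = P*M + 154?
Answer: -4502895/256 ≈ -17589.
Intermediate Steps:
u(q) = -2
N(P, M) = 154 + M*P (N(P, M) = M*P + 154 = 154 + M*P)
y(J) = 2 - 1/(-2 + J) (y(J) = 2 - 1/(J - 2) = 2 - 1/(-2 + J))
w(V) = V*(-5 + 4*V)/(-2 + 2*V) (w(V) = V*((-5 + 2*(V + V))/(-2 + (V + V))) = V*((-5 + 2*(2*V))/(-2 + 2*V)) = V*((-5 + 4*V)/(-2 + 2*V)) = V*(-5 + 4*V)/(-2 + 2*V))
(w(-7) - 23)² - N(117, 161) = ((½)*(-7)*(-5 + 4*(-7))/(-1 - 7) - 23)² - (154 + 161*117) = ((½)*(-7)*(-5 - 28)/(-8) - 23)² - (154 + 18837) = ((½)*(-7)*(-⅛)*(-33) - 23)² - 1*18991 = (-231/16 - 23)² - 18991 = (-599/16)² - 18991 = 358801/256 - 18991 = -4502895/256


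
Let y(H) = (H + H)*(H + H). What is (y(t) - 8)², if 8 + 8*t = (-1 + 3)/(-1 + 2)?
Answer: 529/16 ≈ 33.063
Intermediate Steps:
t = -¾ (t = -1 + ((-1 + 3)/(-1 + 2))/8 = -1 + (2/1)/8 = -1 + (2*1)/8 = -1 + (⅛)*2 = -1 + ¼ = -¾ ≈ -0.75000)
y(H) = 4*H² (y(H) = (2*H)*(2*H) = 4*H²)
(y(t) - 8)² = (4*(-¾)² - 8)² = (4*(9/16) - 8)² = (9/4 - 8)² = (-23/4)² = 529/16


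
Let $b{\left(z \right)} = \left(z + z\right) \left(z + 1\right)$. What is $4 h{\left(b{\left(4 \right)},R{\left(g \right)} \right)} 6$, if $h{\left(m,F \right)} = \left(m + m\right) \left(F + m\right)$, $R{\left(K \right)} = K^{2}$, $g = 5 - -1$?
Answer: $145920$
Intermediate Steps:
$g = 6$ ($g = 5 + 1 = 6$)
$b{\left(z \right)} = 2 z \left(1 + z\right)$
$h{\left(m,F \right)} = 2 m \left(F + m\right)$
$4 h{\left(b{\left(4 \right)},R{\left(g \right)} \right)} 6 = 4 \cdot 2 \cdot 2 \cdot 4 \left(1 + 4\right) \left(6^{2} + 2 \cdot 4 \left(1 + 4\right)\right) 6 = 4 \cdot 2 \cdot 2 \cdot 4 \cdot 5 \left(36 + 2 \cdot 4 \cdot 5\right) 6 = 4 \cdot 2 \cdot 40 \left(36 + 40\right) 6 = 4 \cdot 2 \cdot 40 \cdot 76 \cdot 6 = 4 \cdot 6080 \cdot 6 = 24320 \cdot 6 = 145920$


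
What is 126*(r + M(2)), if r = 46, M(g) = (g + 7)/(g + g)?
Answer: 12159/2 ≈ 6079.5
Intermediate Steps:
M(g) = (7 + g)/(2*g) (M(g) = (7 + g)/((2*g)) = (7 + g)*(1/(2*g)) = (7 + g)/(2*g))
126*(r + M(2)) = 126*(46 + (½)*(7 + 2)/2) = 126*(46 + (½)*(½)*9) = 126*(46 + 9/4) = 126*(193/4) = 12159/2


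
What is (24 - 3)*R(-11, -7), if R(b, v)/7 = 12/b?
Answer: -1764/11 ≈ -160.36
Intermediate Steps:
R(b, v) = 84/b (R(b, v) = 7*(12/b) = 84/b)
(24 - 3)*R(-11, -7) = (24 - 3)*(84/(-11)) = 21*(84*(-1/11)) = 21*(-84/11) = -1764/11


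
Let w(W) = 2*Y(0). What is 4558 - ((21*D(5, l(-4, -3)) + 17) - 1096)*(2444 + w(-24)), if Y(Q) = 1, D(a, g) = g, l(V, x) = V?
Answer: 2849256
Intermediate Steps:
w(W) = 2 (w(W) = 2*1 = 2)
4558 - ((21*D(5, l(-4, -3)) + 17) - 1096)*(2444 + w(-24)) = 4558 - ((21*(-4) + 17) - 1096)*(2444 + 2) = 4558 - ((-84 + 17) - 1096)*2446 = 4558 - (-67 - 1096)*2446 = 4558 - (-1163)*2446 = 4558 - 1*(-2844698) = 4558 + 2844698 = 2849256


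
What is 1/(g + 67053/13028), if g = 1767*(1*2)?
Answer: 13028/46108005 ≈ 0.00028255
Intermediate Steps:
g = 3534 (g = 1767*2 = 3534)
1/(g + 67053/13028) = 1/(3534 + 67053/13028) = 1/(46108005/13028) = 13028/46108005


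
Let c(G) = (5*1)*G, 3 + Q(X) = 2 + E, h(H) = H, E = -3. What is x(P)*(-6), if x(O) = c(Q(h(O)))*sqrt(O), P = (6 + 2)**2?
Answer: 960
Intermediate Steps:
P = 64 (P = 8**2 = 64)
Q(X) = -4 (Q(X) = -3 + (2 - 3) = -3 - 1 = -4)
c(G) = 5*G
x(O) = -20*sqrt(O) (x(O) = (5*(-4))*sqrt(O) = -20*sqrt(O))
x(P)*(-6) = -20*sqrt(64)*(-6) = -20*8*(-6) = -160*(-6) = 960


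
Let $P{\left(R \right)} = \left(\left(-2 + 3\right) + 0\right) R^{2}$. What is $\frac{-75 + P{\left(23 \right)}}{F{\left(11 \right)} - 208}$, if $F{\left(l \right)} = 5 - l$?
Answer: $- \frac{227}{107} \approx -2.1215$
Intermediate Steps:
$P{\left(R \right)} = R^{2}$ ($P{\left(R \right)} = \left(1 + 0\right) R^{2} = 1 R^{2} = R^{2}$)
$\frac{-75 + P{\left(23 \right)}}{F{\left(11 \right)} - 208} = \frac{-75 + 23^{2}}{\left(5 - 11\right) - 208} = \frac{-75 + 529}{\left(5 - 11\right) - 208} = \frac{454}{-6 - 208} = \frac{454}{-214} = 454 \left(- \frac{1}{214}\right) = - \frac{227}{107}$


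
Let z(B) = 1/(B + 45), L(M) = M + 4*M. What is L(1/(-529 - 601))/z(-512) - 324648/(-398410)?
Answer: 129713959/45020330 ≈ 2.8812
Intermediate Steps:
L(M) = 5*M
z(B) = 1/(45 + B)
L(1/(-529 - 601))/z(-512) - 324648/(-398410) = (5/(-529 - 601))/(1/(45 - 512)) - 324648/(-398410) = (5/(-1130))/(1/(-467)) - 324648*(-1/398410) = (5*(-1/1130))/(-1/467) + 162324/199205 = -1/226*(-467) + 162324/199205 = 467/226 + 162324/199205 = 129713959/45020330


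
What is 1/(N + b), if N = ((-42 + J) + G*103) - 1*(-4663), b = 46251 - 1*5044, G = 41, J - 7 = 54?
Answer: 1/50112 ≈ 1.9955e-5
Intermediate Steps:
J = 61 (J = 7 + 54 = 61)
b = 41207 (b = 46251 - 5044 = 41207)
N = 8905 (N = ((-42 + 61) + 41*103) - 1*(-4663) = (19 + 4223) + 4663 = 4242 + 4663 = 8905)
1/(N + b) = 1/(8905 + 41207) = 1/50112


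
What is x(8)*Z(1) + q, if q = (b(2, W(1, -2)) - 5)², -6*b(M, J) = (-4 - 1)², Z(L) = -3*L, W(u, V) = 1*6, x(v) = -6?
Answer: 3673/36 ≈ 102.03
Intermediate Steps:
W(u, V) = 6
b(M, J) = -25/6 (b(M, J) = -(-4 - 1)²/6 = -⅙*(-5)² = -⅙*25 = -25/6)
q = 3025/36 (q = (-25/6 - 5)² = (-55/6)² = 3025/36 ≈ 84.028)
x(8)*Z(1) + q = -(-18) + 3025/36 = -6*(-3) + 3025/36 = 18 + 3025/36 = 3673/36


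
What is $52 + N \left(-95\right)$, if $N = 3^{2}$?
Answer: $-803$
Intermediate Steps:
$N = 9$
$52 + N \left(-95\right) = 52 + 9 \left(-95\right) = 52 - 855 = -803$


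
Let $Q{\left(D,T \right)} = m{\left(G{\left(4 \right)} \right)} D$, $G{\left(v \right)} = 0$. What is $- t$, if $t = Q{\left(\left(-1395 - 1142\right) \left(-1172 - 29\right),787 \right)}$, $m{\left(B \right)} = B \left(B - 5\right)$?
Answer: $0$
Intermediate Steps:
$m{\left(B \right)} = B \left(-5 + B\right)$
$Q{\left(D,T \right)} = 0$ ($Q{\left(D,T \right)} = 0 \left(-5 + 0\right) D = 0 \left(-5\right) D = 0 D = 0$)
$t = 0$
$- t = \left(-1\right) 0 = 0$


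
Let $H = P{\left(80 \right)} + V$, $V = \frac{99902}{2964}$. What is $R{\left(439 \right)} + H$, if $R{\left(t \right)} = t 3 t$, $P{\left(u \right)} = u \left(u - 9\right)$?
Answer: $\frac{45542383}{78} \approx 5.8388 \cdot 10^{5}$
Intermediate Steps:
$V = \frac{2629}{78}$ ($V = 99902 \cdot \frac{1}{2964} = \frac{2629}{78} \approx 33.705$)
$P{\left(u \right)} = u \left(-9 + u\right)$
$R{\left(t \right)} = 3 t^{2}$ ($R{\left(t \right)} = 3 t t = 3 t^{2}$)
$H = \frac{445669}{78}$ ($H = 80 \left(-9 + 80\right) + \frac{2629}{78} = 80 \cdot 71 + \frac{2629}{78} = 5680 + \frac{2629}{78} = \frac{445669}{78} \approx 5713.7$)
$R{\left(439 \right)} + H = 3 \cdot 439^{2} + \frac{445669}{78} = 3 \cdot 192721 + \frac{445669}{78} = 578163 + \frac{445669}{78} = \frac{45542383}{78}$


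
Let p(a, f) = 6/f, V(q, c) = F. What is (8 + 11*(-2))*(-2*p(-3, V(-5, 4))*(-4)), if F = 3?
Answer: -224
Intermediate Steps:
V(q, c) = 3
(8 + 11*(-2))*(-2*p(-3, V(-5, 4))*(-4)) = (8 + 11*(-2))*(-12/3*(-4)) = (8 - 22)*(-12/3*(-4)) = -14*(-2*2)*(-4) = -(-56)*(-4) = -14*16 = -224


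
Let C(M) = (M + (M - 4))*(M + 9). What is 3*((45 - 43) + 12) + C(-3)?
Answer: -18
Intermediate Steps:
C(M) = (-4 + 2*M)*(9 + M) (C(M) = (M + (-4 + M))*(9 + M) = (-4 + 2*M)*(9 + M))
3*((45 - 43) + 12) + C(-3) = 3*((45 - 43) + 12) + (-36 + 2*(-3)**2 + 14*(-3)) = 3*(2 + 12) + (-36 + 2*9 - 42) = 3*14 + (-36 + 18 - 42) = 42 - 60 = -18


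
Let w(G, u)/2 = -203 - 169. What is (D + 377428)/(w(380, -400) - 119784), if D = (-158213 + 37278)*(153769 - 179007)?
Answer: -1526267479/60264 ≈ -25326.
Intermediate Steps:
D = 3052157530 (D = -120935*(-25238) = 3052157530)
w(G, u) = -744 (w(G, u) = 2*(-203 - 169) = 2*(-372) = -744)
(D + 377428)/(w(380, -400) - 119784) = (3052157530 + 377428)/(-744 - 119784) = 3052534958/(-120528) = 3052534958*(-1/120528) = -1526267479/60264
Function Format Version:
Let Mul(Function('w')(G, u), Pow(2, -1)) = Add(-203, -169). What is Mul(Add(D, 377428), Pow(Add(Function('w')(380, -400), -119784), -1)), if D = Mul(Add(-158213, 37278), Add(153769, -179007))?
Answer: Rational(-1526267479, 60264) ≈ -25326.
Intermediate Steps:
D = 3052157530 (D = Mul(-120935, -25238) = 3052157530)
Function('w')(G, u) = -744 (Function('w')(G, u) = Mul(2, Add(-203, -169)) = Mul(2, -372) = -744)
Mul(Add(D, 377428), Pow(Add(Function('w')(380, -400), -119784), -1)) = Mul(Add(3052157530, 377428), Pow(Add(-744, -119784), -1)) = Mul(3052534958, Pow(-120528, -1)) = Mul(3052534958, Rational(-1, 120528)) = Rational(-1526267479, 60264)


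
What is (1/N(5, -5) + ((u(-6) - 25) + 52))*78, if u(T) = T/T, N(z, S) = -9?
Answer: 6526/3 ≈ 2175.3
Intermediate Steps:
u(T) = 1
(1/N(5, -5) + ((u(-6) - 25) + 52))*78 = (1/(-9) + ((1 - 25) + 52))*78 = (-⅑ + (-24 + 52))*78 = (-⅑ + 28)*78 = (251/9)*78 = 6526/3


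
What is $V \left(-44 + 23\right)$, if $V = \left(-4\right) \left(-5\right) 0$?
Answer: $0$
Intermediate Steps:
$V = 0$ ($V = 20 \cdot 0 = 0$)
$V \left(-44 + 23\right) = 0 \left(-44 + 23\right) = 0 \left(-21\right) = 0$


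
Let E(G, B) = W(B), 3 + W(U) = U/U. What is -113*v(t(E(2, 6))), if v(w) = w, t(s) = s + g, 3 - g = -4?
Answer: -565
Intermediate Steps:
g = 7 (g = 3 - 1*(-4) = 3 + 4 = 7)
W(U) = -2 (W(U) = -3 + U/U = -3 + 1 = -2)
E(G, B) = -2
t(s) = 7 + s (t(s) = s + 7 = 7 + s)
-113*v(t(E(2, 6))) = -113*(7 - 2) = -113*5 = -565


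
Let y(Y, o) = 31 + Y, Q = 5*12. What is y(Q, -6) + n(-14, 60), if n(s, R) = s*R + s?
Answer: -763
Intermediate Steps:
Q = 60
n(s, R) = s + R*s (n(s, R) = R*s + s = s + R*s)
y(Q, -6) + n(-14, 60) = (31 + 60) - 14*(1 + 60) = 91 - 14*61 = 91 - 854 = -763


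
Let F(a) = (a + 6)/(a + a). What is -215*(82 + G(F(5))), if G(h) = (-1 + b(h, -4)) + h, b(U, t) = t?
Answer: -33583/2 ≈ -16792.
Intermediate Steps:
F(a) = (6 + a)/(2*a) (F(a) = (6 + a)/((2*a)) = (6 + a)*(1/(2*a)) = (6 + a)/(2*a))
G(h) = -5 + h (G(h) = (-1 - 4) + h = -5 + h)
-215*(82 + G(F(5))) = -215*(82 + (-5 + (1/2)*(6 + 5)/5)) = -215*(82 + (-5 + (1/2)*(1/5)*11)) = -215*(82 + (-5 + 11/10)) = -215*(82 - 39/10) = -215*781/10 = -33583/2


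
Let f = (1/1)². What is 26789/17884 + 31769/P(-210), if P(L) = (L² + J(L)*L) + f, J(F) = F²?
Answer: 246343350515/164835021716 ≈ 1.4945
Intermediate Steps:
f = 1 (f = 1² = 1)
P(L) = 1 + L² + L³ (P(L) = (L² + L²*L) + 1 = (L² + L³) + 1 = 1 + L² + L³)
26789/17884 + 31769/P(-210) = 26789/17884 + 31769/(1 + (-210)² + (-210)³) = 26789*(1/17884) + 31769/(1 + 44100 - 9261000) = 26789/17884 + 31769/(-9216899) = 26789/17884 + 31769*(-1/9216899) = 26789/17884 - 31769/9216899 = 246343350515/164835021716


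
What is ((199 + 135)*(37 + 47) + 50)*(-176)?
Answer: -4946656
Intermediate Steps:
((199 + 135)*(37 + 47) + 50)*(-176) = (334*84 + 50)*(-176) = (28056 + 50)*(-176) = 28106*(-176) = -4946656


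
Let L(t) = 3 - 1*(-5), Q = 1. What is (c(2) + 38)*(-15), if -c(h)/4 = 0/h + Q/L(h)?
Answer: -1125/2 ≈ -562.50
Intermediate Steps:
L(t) = 8 (L(t) = 3 + 5 = 8)
c(h) = -½ (c(h) = -4*(0/h + 1/8) = -4*(0 + 1*(⅛)) = -4*(0 + ⅛) = -4*⅛ = -½)
(c(2) + 38)*(-15) = (-½ + 38)*(-15) = (75/2)*(-15) = -1125/2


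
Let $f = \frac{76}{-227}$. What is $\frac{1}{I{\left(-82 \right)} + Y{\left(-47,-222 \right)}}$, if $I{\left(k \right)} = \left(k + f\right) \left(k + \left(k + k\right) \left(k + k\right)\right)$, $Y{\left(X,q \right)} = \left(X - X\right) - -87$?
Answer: $- \frac{227}{501133911} \approx -4.5297 \cdot 10^{-7}$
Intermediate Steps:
$Y{\left(X,q \right)} = 87$ ($Y{\left(X,q \right)} = 0 + 87 = 87$)
$f = - \frac{76}{227}$ ($f = 76 \left(- \frac{1}{227}\right) = - \frac{76}{227} \approx -0.3348$)
$I{\left(k \right)} = \left(- \frac{76}{227} + k\right) \left(k + 4 k^{2}\right)$ ($I{\left(k \right)} = \left(k - \frac{76}{227}\right) \left(k + \left(k + k\right) \left(k + k\right)\right) = \left(- \frac{76}{227} + k\right) \left(k + 2 k 2 k\right) = \left(- \frac{76}{227} + k\right) \left(k + 4 k^{2}\right)$)
$\frac{1}{I{\left(-82 \right)} + Y{\left(-47,-222 \right)}} = \frac{1}{\frac{1}{227} \left(-82\right) \left(-76 - -6314 + 908 \left(-82\right)^{2}\right) + 87} = \frac{1}{\frac{1}{227} \left(-82\right) \left(-76 + 6314 + 908 \cdot 6724\right) + 87} = \frac{1}{\frac{1}{227} \left(-82\right) \left(-76 + 6314 + 6105392\right) + 87} = \frac{1}{\frac{1}{227} \left(-82\right) 6111630 + 87} = \frac{1}{- \frac{501153660}{227} + 87} = \frac{1}{- \frac{501133911}{227}} = - \frac{227}{501133911}$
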